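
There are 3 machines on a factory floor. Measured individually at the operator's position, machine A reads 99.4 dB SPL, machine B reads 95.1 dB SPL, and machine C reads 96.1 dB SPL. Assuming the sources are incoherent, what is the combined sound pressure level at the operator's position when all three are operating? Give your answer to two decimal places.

102.05 dB SPL

Incoherent sources sum as intensities:
L_total = 10·log₁₀(10^(99.4/10) + 10^(95.1/10) + 10^(96.1/10)) = 10·log₁₀(16019000000) = 102.05 dB SPL.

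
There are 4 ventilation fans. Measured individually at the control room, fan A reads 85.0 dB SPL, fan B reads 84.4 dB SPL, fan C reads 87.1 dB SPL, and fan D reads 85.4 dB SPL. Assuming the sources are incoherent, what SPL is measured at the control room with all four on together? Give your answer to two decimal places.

91.62 dB SPL

Add the sources as powers (linear), then convert back to dB:
L_total = 10·log₁₀(10^(85.0/10) + 10^(84.4/10) + 10^(87.1/10) + 10^(85.4/10)) = 10·log₁₀(1451000000) = 91.62 dB SPL.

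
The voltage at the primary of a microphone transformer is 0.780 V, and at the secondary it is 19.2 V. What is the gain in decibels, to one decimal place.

Voltage is an amplitude quantity, so gain = 20·log₁₀(V_out/V_in).
20·log₁₀(19.2/0.780) = 20·log₁₀(24.62) = 27.8 dB.

27.8 dB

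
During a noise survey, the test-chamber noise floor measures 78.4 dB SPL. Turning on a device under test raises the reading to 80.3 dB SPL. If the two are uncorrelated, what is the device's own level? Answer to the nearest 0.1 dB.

Background correction is a power subtraction:
L_src = 10·log₁₀(10^(80.3/10) − 10^(78.4/10)) = 10·log₁₀(37970000) = 75.8 dB SPL.

75.8 dB SPL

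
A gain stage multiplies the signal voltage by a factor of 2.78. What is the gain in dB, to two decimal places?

8.88 dB

For a voltage ratio, dB = 20·log₁₀(V₂/V₁).
20·log₁₀(2.78) = 8.88 dB.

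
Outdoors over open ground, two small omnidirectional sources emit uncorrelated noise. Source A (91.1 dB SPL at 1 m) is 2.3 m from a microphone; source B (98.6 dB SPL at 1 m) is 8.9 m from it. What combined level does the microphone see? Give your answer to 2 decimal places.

At the listener: L_A = 91.1 − 20·log₁₀(2.3) = 83.865 dB; L_B = 98.6 − 20·log₁₀(8.9) = 79.612 dB.
Combined: 10·log₁₀(10^(83.865/10)+10^(79.612/10)) = 85.25 dB SPL.

85.25 dB SPL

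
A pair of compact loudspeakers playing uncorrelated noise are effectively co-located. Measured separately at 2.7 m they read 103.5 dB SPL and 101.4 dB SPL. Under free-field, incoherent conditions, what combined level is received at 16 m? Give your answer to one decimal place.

90.1 dB SPL

Combined at 2.7 m: 10·log₁₀(10^(103.5/10)+10^(101.4/10)) = 105.59 dB SPL.
Then apply −20·log₁₀(16/2.7) = -15.46 dB → 90.1 dB SPL.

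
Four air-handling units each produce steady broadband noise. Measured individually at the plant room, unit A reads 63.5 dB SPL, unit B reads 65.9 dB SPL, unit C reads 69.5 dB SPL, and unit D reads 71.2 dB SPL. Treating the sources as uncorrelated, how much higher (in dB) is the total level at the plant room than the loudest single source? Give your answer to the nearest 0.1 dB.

Incoherent sources sum as intensities:
L_total = 10·log₁₀(10^(63.5/10) + 10^(65.9/10) + 10^(69.5/10) + 10^(71.2/10)) = 74.51 dB SPL.
Excess over the loudest (71.2 dB): 74.51 − 71.2 = 3.3 dB.

3.3 dB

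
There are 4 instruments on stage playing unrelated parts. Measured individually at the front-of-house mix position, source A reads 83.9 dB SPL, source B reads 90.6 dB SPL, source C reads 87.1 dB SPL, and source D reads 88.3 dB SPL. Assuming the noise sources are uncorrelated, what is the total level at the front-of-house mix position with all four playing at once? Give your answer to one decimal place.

94.1 dB SPL

Add the sources as powers (linear), then convert back to dB:
L_total = 10·log₁₀(10^(83.9/10) + 10^(90.6/10) + 10^(87.1/10) + 10^(88.3/10)) = 10·log₁₀(2583000000) = 94.1 dB SPL.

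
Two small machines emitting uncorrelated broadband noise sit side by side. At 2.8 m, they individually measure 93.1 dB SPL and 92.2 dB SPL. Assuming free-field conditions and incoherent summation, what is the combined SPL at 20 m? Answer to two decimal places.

Combined at 2.8 m: 10·log₁₀(10^(93.1/10)+10^(92.2/10)) = 95.684 dB SPL.
Then apply −20·log₁₀(20/2.8) = -17.077 dB → 78.61 dB SPL.

78.61 dB SPL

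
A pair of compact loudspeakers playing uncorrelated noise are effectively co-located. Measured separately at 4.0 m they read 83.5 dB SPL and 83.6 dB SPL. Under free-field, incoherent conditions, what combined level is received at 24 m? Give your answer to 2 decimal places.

Combined at 4.0 m: 10·log₁₀(10^(83.5/10)+10^(83.6/10)) = 86.561 dB SPL.
Then apply −20·log₁₀(24/4.0) = -15.563 dB → 71.00 dB SPL.

71.00 dB SPL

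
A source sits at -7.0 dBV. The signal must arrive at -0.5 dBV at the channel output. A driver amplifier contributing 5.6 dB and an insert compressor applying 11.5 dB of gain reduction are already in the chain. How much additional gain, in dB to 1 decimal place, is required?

The required make-up gain is the shortfall in the dB sum.
G = -0.5 − (-7.0) − 5.6 + 11.5 = 12.4 dB.

12.4 dB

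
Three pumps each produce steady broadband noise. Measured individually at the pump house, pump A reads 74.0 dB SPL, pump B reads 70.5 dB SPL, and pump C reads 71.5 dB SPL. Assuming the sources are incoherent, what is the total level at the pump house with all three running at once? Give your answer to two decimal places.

77.03 dB SPL

Uncorrelated sources add in intensity (power), not in dB.
L_total = 10·log₁₀(10^(74.0/10) + 10^(70.5/10) + 10^(71.5/10)) = 10·log₁₀(50460000) = 77.03 dB SPL.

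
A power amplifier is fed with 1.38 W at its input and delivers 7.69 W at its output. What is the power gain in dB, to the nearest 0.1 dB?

Power ratio → dB uses the 10·log₁₀ form:
10·log₁₀(7.69/1.38) = 10·log₁₀(5.572) = 7.5 dB.

7.5 dB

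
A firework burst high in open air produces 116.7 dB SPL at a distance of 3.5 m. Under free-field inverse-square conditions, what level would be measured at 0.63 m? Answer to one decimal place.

Inverse-square spreading gives ΔL = −20·log₁₀(d₂/d₁).
ΔL = −20·log₁₀(0.63/3.5) = 14.89 dB, so L₂ = 116.7 + (14.89) = 131.6 dB SPL.

131.6 dB SPL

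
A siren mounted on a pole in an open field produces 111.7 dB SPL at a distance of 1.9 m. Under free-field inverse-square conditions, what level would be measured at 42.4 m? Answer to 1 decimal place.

84.7 dB SPL

Free-field point source: level drops by 20·log₁₀ of the distance ratio.
ΔL = −20·log₁₀(42.4/1.9) = -26.97 dB, so L₂ = 111.7 + (-26.97) = 84.7 dB SPL.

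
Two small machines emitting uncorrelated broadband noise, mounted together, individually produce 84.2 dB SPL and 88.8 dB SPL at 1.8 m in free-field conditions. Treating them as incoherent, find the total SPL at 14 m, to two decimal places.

72.28 dB SPL

Combined at 1.8 m: 10·log₁₀(10^(84.2/10)+10^(88.8/10)) = 90.093 dB SPL.
Then apply −20·log₁₀(14/1.8) = -17.817 dB → 72.28 dB SPL.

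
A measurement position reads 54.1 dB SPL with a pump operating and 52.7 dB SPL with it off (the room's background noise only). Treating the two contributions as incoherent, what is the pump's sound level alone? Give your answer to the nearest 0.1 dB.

48.5 dB SPL

Subtract intensities: L_src = 10·log₁₀(10^(L_total/10) − 10^(L_bg/10)).
L_src = 10·log₁₀(10^(54.1/10) − 10^(52.7/10)) = 10·log₁₀(70830) = 48.5 dB SPL.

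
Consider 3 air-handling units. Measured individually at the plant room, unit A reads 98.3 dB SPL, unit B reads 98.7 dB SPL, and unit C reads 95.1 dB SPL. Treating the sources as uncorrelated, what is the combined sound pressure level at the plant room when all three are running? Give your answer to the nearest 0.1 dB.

102.4 dB SPL

Incoherent sources sum as intensities:
L_total = 10·log₁₀(10^(98.3/10) + 10^(98.7/10) + 10^(95.1/10)) = 10·log₁₀(17410000000) = 102.4 dB SPL.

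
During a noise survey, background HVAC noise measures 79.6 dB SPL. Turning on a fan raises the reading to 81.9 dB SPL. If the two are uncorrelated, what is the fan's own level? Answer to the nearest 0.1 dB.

Background correction is a power subtraction:
L_src = 10·log₁₀(10^(81.9/10) − 10^(79.6/10)) = 10·log₁₀(63680000) = 78.0 dB SPL.

78.0 dB SPL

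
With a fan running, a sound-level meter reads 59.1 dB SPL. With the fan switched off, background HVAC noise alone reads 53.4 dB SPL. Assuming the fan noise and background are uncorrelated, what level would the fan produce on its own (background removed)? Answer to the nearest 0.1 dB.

Background correction is a power subtraction:
L_src = 10·log₁₀(10^(59.1/10) − 10^(53.4/10)) = 10·log₁₀(594100) = 57.7 dB SPL.

57.7 dB SPL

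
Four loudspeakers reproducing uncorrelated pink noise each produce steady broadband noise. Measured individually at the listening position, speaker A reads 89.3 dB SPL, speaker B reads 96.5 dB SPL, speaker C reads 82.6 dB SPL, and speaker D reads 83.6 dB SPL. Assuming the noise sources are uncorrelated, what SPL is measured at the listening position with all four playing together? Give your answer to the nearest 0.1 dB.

Incoherent sources sum as intensities:
L_total = 10·log₁₀(10^(89.3/10) + 10^(96.5/10) + 10^(82.6/10) + 10^(83.6/10)) = 10·log₁₀(5729000000) = 97.6 dB SPL.

97.6 dB SPL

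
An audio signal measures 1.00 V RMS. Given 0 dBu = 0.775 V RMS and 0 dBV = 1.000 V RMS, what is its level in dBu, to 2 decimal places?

+2.21 dBu

dBu = 20·log₁₀(V / 0.775 V).
20·log₁₀(1.00/0.775) = +2.21 dBu.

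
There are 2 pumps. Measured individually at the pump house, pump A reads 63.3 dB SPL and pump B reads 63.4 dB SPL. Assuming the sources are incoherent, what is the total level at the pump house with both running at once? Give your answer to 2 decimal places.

66.36 dB SPL

Incoherent sources sum as intensities:
L_total = 10·log₁₀(10^(63.3/10) + 10^(63.4/10)) = 10·log₁₀(4326000) = 66.36 dB SPL.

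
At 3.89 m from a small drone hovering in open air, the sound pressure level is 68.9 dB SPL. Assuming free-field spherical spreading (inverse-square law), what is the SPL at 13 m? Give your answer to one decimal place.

Inverse-square spreading gives ΔL = −20·log₁₀(d₂/d₁).
ΔL = −20·log₁₀(13/3.89) = -10.48 dB, so L₂ = 68.9 + (-10.48) = 58.4 dB SPL.

58.4 dB SPL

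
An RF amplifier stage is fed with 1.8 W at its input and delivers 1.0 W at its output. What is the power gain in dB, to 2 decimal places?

For a power ratio, dB = 10·log₁₀(P₂/P₁).
10·log₁₀(1.0/1.8) = 10·log₁₀(0.5556) = -2.55 dB.

-2.55 dB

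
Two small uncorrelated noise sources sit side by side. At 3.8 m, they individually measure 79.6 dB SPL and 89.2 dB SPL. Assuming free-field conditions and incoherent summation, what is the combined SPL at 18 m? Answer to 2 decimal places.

Combined at 3.8 m: 10·log₁₀(10^(79.6/10)+10^(89.2/10)) = 89.652 dB SPL.
Then apply −20·log₁₀(18/3.8) = -13.510 dB → 76.14 dB SPL.

76.14 dB SPL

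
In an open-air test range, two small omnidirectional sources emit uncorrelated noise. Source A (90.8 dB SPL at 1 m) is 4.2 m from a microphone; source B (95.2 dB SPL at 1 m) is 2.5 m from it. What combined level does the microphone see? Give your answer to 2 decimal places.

87.77 dB SPL

At the listener: L_A = 90.8 − 20·log₁₀(4.2) = 78.335 dB; L_B = 95.2 − 20·log₁₀(2.5) = 87.241 dB.
Combined: 10·log₁₀(10^(78.335/10)+10^(87.241/10)) = 87.77 dB SPL.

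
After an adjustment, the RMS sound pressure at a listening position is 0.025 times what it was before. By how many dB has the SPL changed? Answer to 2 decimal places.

SPL change from a pressure ratio uses the 20·log₁₀ form:
20·log₁₀(0.025) = -32.04 dB.

-32.04 dB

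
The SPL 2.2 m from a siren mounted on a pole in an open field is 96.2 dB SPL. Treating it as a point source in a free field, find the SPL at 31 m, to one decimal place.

73.2 dB SPL

Free-field point source: level drops by 20·log₁₀ of the distance ratio.
ΔL = −20·log₁₀(31/2.2) = -22.98 dB, so L₂ = 96.2 + (-22.98) = 73.2 dB SPL.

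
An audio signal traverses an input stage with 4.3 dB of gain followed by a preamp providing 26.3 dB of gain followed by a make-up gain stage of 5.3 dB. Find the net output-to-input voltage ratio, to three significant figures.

Net gain = 4.3 + 26.3 + 5.3 = 35.9 dB.
Voltage ratio = 10^(35.9/20) = 62.4.

62.4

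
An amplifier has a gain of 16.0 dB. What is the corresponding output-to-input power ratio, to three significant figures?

39.8

Power ratio = 10^(dB/10).
10^(16.0/10) = 10^(1.600) = 39.8.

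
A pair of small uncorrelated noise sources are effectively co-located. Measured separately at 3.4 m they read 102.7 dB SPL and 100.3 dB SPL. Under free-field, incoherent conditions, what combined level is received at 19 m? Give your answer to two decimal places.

Combined at 3.4 m: 10·log₁₀(10^(102.7/10)+10^(100.3/10)) = 104.674 dB SPL.
Then apply −20·log₁₀(19/3.4) = -14.945 dB → 89.73 dB SPL.

89.73 dB SPL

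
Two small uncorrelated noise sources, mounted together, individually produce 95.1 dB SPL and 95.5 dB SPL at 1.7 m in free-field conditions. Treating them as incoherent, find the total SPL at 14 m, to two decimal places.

Combined at 1.7 m: 10·log₁₀(10^(95.1/10)+10^(95.5/10)) = 98.315 dB SPL.
Then apply −20·log₁₀(14/1.7) = -18.314 dB → 80.00 dB SPL.

80.00 dB SPL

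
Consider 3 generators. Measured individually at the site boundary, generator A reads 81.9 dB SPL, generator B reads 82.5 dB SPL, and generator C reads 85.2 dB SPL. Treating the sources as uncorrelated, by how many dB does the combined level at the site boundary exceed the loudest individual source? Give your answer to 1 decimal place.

Add the sources as powers (linear), then convert back to dB:
L_total = 10·log₁₀(10^(81.9/10) + 10^(82.5/10) + 10^(85.2/10)) = 88.22 dB SPL.
Excess over the loudest (85.2 dB): 88.22 − 85.2 = 3.0 dB.

3.0 dB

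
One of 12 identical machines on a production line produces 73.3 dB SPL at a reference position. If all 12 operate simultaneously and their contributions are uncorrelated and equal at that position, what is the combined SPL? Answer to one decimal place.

12 equal incoherent sources raise the level by 10·log₁₀(12) = 10.79 dB.
L_total = 73.3 + 10.79 = 84.1 dB SPL.

84.1 dB SPL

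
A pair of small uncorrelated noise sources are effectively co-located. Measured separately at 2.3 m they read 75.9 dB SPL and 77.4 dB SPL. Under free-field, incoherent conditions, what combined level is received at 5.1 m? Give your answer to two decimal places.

72.81 dB SPL

Combined at 2.3 m: 10·log₁₀(10^(75.9/10)+10^(77.4/10)) = 79.725 dB SPL.
Then apply −20·log₁₀(5.1/2.3) = -6.917 dB → 72.81 dB SPL.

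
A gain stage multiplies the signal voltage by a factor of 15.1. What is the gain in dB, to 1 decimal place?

23.6 dB

For a voltage ratio, dB = 20·log₁₀(V₂/V₁).
20·log₁₀(15.1) = 23.6 dB.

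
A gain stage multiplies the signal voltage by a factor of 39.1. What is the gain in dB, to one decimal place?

31.8 dB

Voltage is an amplitude quantity, so gain = 20·log₁₀(V_out/V_in).
20·log₁₀(39.1) = 31.8 dB.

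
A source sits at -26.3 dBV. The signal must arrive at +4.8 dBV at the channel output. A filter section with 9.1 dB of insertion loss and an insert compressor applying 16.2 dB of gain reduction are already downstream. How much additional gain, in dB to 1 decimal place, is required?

The required make-up gain is the shortfall in the dB sum.
G = +4.8 − (-26.3) + 9.1 + 16.2 = 56.4 dB.

56.4 dB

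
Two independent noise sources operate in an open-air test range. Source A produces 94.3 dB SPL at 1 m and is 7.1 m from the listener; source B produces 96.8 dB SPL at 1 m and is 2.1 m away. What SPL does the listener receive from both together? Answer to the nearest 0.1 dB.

At the listener: L_A = 94.3 − 20·log₁₀(7.1) = 77.27 dB; L_B = 96.8 − 20·log₁₀(2.1) = 90.36 dB.
Combined: 10·log₁₀(10^(77.27/10)+10^(90.36/10)) = 90.6 dB SPL.

90.6 dB SPL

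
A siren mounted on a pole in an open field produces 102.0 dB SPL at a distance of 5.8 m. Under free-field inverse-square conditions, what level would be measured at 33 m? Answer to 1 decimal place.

For a point source in a free field, ΔL = −20·log₁₀(d₂/d₁).
ΔL = −20·log₁₀(33/5.8) = -15.10 dB, so L₂ = 102.0 + (-15.10) = 86.9 dB SPL.

86.9 dB SPL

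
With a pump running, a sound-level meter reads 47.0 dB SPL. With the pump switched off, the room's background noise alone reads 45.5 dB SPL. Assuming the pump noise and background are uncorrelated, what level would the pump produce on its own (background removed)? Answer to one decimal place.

Remove the background by subtracting linear intensities:
L_src = 10·log₁₀(10^(47.0/10) − 10^(45.5/10)) = 10·log₁₀(14640) = 41.7 dB SPL.

41.7 dB SPL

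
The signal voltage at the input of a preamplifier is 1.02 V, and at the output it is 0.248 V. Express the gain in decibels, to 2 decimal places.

For a voltage ratio, dB = 20·log₁₀(V₂/V₁).
20·log₁₀(0.248/1.02) = 20·log₁₀(0.2431) = -12.28 dB.

-12.28 dB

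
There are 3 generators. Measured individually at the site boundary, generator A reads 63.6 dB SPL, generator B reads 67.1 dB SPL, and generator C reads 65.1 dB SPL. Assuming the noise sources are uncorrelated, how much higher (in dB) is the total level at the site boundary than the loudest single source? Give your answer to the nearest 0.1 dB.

Uncorrelated sources add in intensity (power), not in dB.
L_total = 10·log₁₀(10^(63.6/10) + 10^(67.1/10) + 10^(65.1/10)) = 70.28 dB SPL.
Excess over the loudest (67.1 dB): 70.28 − 67.1 = 3.2 dB.

3.2 dB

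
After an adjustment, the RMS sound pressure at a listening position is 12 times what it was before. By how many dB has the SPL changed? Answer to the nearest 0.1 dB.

SPL change from a pressure ratio uses the 20·log₁₀ form:
20·log₁₀(12) = 21.6 dB.

21.6 dB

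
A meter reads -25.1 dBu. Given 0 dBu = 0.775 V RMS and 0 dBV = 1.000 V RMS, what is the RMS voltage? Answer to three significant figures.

V = 0.775 V × 10^(-25.1/20).
= 0.775 × 0.05559 = 0.0431 V.

0.0431 V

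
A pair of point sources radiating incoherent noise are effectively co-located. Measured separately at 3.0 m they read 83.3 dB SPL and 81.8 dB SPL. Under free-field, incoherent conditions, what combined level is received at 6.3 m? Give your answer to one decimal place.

79.2 dB SPL

Combined at 3.0 m: 10·log₁₀(10^(83.3/10)+10^(81.8/10)) = 85.62 dB SPL.
Then apply −20·log₁₀(6.3/3.0) = -6.44 dB → 79.2 dB SPL.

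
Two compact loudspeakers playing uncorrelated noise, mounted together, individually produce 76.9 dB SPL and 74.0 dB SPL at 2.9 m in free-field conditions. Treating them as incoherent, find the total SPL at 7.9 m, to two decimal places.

Combined at 2.9 m: 10·log₁₀(10^(76.9/10)+10^(74.0/10)) = 78.698 dB SPL.
Then apply −20·log₁₀(7.9/2.9) = -8.705 dB → 69.99 dB SPL.

69.99 dB SPL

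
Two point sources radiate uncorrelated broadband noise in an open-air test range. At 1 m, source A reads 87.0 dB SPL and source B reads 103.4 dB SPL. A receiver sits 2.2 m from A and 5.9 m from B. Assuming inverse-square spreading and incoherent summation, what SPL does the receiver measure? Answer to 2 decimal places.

88.65 dB SPL

At the listener: L_A = 87.0 − 20·log₁₀(2.2) = 80.152 dB; L_B = 103.4 − 20·log₁₀(5.9) = 87.983 dB.
Combined: 10·log₁₀(10^(80.152/10)+10^(87.983/10)) = 88.65 dB SPL.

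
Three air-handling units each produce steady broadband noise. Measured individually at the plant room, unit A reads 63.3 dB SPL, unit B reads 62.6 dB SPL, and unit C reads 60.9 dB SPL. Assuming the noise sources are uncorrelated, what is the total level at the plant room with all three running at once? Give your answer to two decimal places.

67.15 dB SPL

Uncorrelated sources add in intensity (power), not in dB.
L_total = 10·log₁₀(10^(63.3/10) + 10^(62.6/10) + 10^(60.9/10)) = 10·log₁₀(5188000) = 67.15 dB SPL.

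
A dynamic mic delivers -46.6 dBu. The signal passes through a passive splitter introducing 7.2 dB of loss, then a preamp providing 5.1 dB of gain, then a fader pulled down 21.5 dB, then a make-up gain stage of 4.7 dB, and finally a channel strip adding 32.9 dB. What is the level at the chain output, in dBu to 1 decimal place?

In dB, series stages simply add:
-46.6 − 7.2 + 5.1 − 21.5 + 4.7 + 32.9 = -32.6 dBu.

-32.6 dBu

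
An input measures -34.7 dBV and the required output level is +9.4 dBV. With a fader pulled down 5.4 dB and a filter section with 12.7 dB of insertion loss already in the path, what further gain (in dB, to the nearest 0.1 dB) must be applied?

62.2 dB

The required make-up gain is the shortfall in the dB sum.
G = +9.4 − (-34.7) + 5.4 + 12.7 = 62.2 dB.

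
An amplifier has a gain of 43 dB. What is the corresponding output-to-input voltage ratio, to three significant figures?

Voltage ratio = 10^(dB/20).
10^(43/20) = 10^(2.150) = 141.

141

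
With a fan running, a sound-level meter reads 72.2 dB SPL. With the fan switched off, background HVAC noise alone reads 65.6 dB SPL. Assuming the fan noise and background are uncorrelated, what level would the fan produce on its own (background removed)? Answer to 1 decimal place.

71.1 dB SPL

Background correction is a power subtraction:
L_src = 10·log₁₀(10^(72.2/10) − 10^(65.6/10)) = 10·log₁₀(12970000) = 71.1 dB SPL.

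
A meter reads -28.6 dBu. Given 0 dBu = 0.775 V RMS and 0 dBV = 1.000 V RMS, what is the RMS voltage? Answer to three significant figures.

V = 0.775 V × 10^(-28.6/20).
= 0.775 × 0.03715 = 0.0288 V.

0.0288 V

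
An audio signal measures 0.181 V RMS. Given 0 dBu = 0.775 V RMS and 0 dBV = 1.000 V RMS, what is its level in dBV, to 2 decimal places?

dBV = 20·log₁₀(V / 1.000 V).
20·log₁₀(0.181/1.000) = -14.85 dBV.

-14.85 dBV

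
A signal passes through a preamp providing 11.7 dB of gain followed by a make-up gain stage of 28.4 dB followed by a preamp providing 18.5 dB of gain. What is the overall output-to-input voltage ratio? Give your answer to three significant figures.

851

Net gain = 11.7 + 28.4 + 18.5 = 58.6 dB.
Voltage ratio = 10^(58.6/20) = 851.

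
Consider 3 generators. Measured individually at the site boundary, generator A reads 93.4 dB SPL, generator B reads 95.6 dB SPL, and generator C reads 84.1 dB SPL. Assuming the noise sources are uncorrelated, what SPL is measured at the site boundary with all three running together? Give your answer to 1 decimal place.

97.8 dB SPL

Uncorrelated sources add in intensity (power), not in dB.
L_total = 10·log₁₀(10^(93.4/10) + 10^(95.6/10) + 10^(84.1/10)) = 10·log₁₀(6076000000) = 97.8 dB SPL.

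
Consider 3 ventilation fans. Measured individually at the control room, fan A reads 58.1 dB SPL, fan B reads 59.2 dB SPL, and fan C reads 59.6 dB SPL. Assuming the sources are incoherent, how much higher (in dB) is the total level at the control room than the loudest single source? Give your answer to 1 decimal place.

Incoherent sources sum as intensities:
L_total = 10·log₁₀(10^(58.1/10) + 10^(59.2/10) + 10^(59.6/10)) = 63.78 dB SPL.
Excess over the loudest (59.6 dB): 63.78 − 59.6 = 4.2 dB.

4.2 dB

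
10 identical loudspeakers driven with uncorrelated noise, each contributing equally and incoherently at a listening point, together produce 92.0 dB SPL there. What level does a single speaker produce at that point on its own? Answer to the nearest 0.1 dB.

82.0 dB SPL

10 equal incoherent sources add 10·log₁₀(10) = 10.00 dB over one source.
L_one = 92.0 − 10.00 = 82.0 dB SPL.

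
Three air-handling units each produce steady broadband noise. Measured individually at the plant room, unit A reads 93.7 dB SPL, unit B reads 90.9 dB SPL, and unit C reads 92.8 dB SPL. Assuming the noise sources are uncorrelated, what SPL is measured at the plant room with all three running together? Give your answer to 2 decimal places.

Incoherent sources sum as intensities:
L_total = 10·log₁₀(10^(93.7/10) + 10^(90.9/10) + 10^(92.8/10)) = 10·log₁₀(5480000000) = 97.39 dB SPL.

97.39 dB SPL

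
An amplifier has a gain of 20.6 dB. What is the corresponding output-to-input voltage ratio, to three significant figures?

Voltage ratio = 10^(dB/20).
10^(20.6/20) = 10^(1.030) = 10.7.

10.7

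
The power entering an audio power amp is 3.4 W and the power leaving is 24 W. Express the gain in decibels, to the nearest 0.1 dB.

8.5 dB

Power ratio → dB uses the 10·log₁₀ form:
10·log₁₀(24/3.4) = 10·log₁₀(7.059) = 8.5 dB.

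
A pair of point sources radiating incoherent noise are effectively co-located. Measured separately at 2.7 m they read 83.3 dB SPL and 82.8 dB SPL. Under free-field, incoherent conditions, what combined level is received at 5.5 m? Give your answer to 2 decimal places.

Combined at 2.7 m: 10·log₁₀(10^(83.3/10)+10^(82.8/10)) = 86.067 dB SPL.
Then apply −20·log₁₀(5.5/2.7) = -6.180 dB → 79.89 dB SPL.

79.89 dB SPL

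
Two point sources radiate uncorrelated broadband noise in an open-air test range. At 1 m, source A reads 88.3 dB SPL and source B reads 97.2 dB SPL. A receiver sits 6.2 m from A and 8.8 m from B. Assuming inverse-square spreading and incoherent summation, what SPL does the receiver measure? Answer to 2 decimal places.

At the listener: L_A = 88.3 − 20·log₁₀(6.2) = 72.452 dB; L_B = 97.2 − 20·log₁₀(8.8) = 78.310 dB.
Combined: 10·log₁₀(10^(72.452/10)+10^(78.310/10)) = 79.31 dB SPL.

79.31 dB SPL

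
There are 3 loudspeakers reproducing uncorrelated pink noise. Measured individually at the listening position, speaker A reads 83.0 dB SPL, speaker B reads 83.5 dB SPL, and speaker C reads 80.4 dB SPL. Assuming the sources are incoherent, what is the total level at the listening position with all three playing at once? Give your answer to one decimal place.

87.3 dB SPL

Add the sources as powers (linear), then convert back to dB:
L_total = 10·log₁₀(10^(83.0/10) + 10^(83.5/10) + 10^(80.4/10)) = 10·log₁₀(533000000) = 87.3 dB SPL.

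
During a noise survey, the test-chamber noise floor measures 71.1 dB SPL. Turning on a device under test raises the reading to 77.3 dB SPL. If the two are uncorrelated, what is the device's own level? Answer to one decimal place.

76.1 dB SPL

Remove the background by subtracting linear intensities:
L_src = 10·log₁₀(10^(77.3/10) − 10^(71.1/10)) = 10·log₁₀(40820000) = 76.1 dB SPL.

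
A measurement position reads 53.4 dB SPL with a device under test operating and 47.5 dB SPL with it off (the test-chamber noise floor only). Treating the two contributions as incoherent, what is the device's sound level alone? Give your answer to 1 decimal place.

Background correction is a power subtraction:
L_src = 10·log₁₀(10^(53.4/10) − 10^(47.5/10)) = 10·log₁₀(162500) = 52.1 dB SPL.

52.1 dB SPL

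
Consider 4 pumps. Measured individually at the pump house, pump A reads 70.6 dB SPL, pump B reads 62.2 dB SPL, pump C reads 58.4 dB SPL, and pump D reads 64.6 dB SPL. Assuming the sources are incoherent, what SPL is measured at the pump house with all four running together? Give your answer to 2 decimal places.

72.23 dB SPL

Incoherent sources sum as intensities:
L_total = 10·log₁₀(10^(70.6/10) + 10^(62.2/10) + 10^(58.4/10) + 10^(64.6/10)) = 10·log₁₀(16720000) = 72.23 dB SPL.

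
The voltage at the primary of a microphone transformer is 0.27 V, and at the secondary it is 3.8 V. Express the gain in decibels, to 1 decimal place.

Voltage ratio → dB uses the 20·log₁₀ form:
20·log₁₀(3.8/0.27) = 20·log₁₀(14.07) = 23.0 dB.

23.0 dB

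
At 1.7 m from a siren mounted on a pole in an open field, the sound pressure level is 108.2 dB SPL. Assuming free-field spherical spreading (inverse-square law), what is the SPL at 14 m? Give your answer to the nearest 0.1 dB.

Inverse-square spreading gives ΔL = −20·log₁₀(d₂/d₁).
ΔL = −20·log₁₀(14/1.7) = -18.31 dB, so L₂ = 108.2 + (-18.31) = 89.9 dB SPL.

89.9 dB SPL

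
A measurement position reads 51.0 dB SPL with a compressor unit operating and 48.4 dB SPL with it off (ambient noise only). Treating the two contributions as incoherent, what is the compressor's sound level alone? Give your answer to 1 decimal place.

Subtract intensities: L_src = 10·log₁₀(10^(L_total/10) − 10^(L_bg/10)).
L_src = 10·log₁₀(10^(51.0/10) − 10^(48.4/10)) = 10·log₁₀(56710) = 47.5 dB SPL.

47.5 dB SPL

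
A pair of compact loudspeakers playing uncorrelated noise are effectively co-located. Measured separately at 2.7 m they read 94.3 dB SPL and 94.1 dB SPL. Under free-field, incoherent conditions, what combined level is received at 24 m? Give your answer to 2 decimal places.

Combined at 2.7 m: 10·log₁₀(10^(94.3/10)+10^(94.1/10)) = 97.211 dB SPL.
Then apply −20·log₁₀(24/2.7) = -18.977 dB → 78.23 dB SPL.

78.23 dB SPL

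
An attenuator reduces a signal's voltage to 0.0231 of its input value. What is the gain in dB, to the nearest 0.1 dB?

Voltage is an amplitude quantity, so gain = 20·log₁₀(V_out/V_in).
20·log₁₀(0.0231) = -32.7 dB.

-32.7 dB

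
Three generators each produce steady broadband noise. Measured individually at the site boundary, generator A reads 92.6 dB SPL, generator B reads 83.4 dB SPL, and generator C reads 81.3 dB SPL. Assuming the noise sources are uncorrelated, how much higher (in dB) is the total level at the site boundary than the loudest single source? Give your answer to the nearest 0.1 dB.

Incoherent sources sum as intensities:
L_total = 10·log₁₀(10^(92.6/10) + 10^(83.4/10) + 10^(81.3/10)) = 93.37 dB SPL.
Excess over the loudest (92.6 dB): 93.37 − 92.6 = 0.8 dB.

0.8 dB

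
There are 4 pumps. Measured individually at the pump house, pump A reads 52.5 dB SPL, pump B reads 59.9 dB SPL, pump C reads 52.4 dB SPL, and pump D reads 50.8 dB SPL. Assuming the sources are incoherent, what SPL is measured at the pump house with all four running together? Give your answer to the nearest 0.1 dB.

Incoherent sources sum as intensities:
L_total = 10·log₁₀(10^(52.5/10) + 10^(59.9/10) + 10^(52.4/10) + 10^(50.8/10)) = 10·log₁₀(1449000) = 61.6 dB SPL.

61.6 dB SPL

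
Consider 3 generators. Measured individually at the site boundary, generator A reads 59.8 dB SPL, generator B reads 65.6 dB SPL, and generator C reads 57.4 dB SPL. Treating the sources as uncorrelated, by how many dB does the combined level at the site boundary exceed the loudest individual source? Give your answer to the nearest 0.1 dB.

Incoherent sources sum as intensities:
L_total = 10·log₁₀(10^(59.8/10) + 10^(65.6/10) + 10^(57.4/10)) = 67.11 dB SPL.
Excess over the loudest (65.6 dB): 67.11 − 65.6 = 1.5 dB.

1.5 dB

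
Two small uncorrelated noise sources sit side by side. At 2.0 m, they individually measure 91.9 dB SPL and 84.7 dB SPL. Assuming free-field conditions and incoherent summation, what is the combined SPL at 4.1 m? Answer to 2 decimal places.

86.42 dB SPL

Combined at 2.0 m: 10·log₁₀(10^(91.9/10)+10^(84.7/10)) = 92.657 dB SPL.
Then apply −20·log₁₀(4.1/2.0) = -6.235 dB → 86.42 dB SPL.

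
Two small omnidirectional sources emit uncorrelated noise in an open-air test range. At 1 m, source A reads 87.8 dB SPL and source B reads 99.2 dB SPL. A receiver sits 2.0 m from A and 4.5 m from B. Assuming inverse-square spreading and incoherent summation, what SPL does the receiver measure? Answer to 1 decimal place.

87.5 dB SPL

At the listener: L_A = 87.8 − 20·log₁₀(2.0) = 81.78 dB; L_B = 99.2 − 20·log₁₀(4.5) = 86.14 dB.
Combined: 10·log₁₀(10^(81.78/10)+10^(86.14/10)) = 87.5 dB SPL.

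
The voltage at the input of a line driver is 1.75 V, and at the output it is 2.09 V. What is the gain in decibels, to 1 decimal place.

Voltage ratio → dB uses the 20·log₁₀ form:
20·log₁₀(2.09/1.75) = 20·log₁₀(1.194) = 1.5 dB.

1.5 dB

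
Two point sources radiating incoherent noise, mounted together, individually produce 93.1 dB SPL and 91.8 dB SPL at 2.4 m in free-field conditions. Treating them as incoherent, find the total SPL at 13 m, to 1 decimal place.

Combined at 2.4 m: 10·log₁₀(10^(93.1/10)+10^(91.8/10)) = 95.51 dB SPL.
Then apply −20·log₁₀(13/2.4) = -14.67 dB → 80.8 dB SPL.

80.8 dB SPL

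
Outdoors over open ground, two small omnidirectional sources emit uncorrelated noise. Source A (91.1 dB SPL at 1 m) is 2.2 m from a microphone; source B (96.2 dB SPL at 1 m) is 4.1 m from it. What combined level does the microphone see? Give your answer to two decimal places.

At the listener: L_A = 91.1 − 20·log₁₀(2.2) = 84.252 dB; L_B = 96.2 − 20·log₁₀(4.1) = 83.944 dB.
Combined: 10·log₁₀(10^(84.252/10)+10^(83.944/10)) = 87.11 dB SPL.

87.11 dB SPL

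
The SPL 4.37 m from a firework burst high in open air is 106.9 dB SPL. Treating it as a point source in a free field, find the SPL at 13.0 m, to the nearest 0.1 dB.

97.4 dB SPL

Inverse-square spreading gives ΔL = −20·log₁₀(d₂/d₁).
ΔL = −20·log₁₀(13.0/4.37) = -9.47 dB, so L₂ = 106.9 + (-9.47) = 97.4 dB SPL.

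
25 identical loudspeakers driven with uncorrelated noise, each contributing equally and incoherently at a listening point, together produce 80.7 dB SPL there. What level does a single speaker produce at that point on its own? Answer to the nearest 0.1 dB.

66.7 dB SPL

25 equal incoherent sources add 10·log₁₀(25) = 13.98 dB over one source.
L_one = 80.7 − 13.98 = 66.7 dB SPL.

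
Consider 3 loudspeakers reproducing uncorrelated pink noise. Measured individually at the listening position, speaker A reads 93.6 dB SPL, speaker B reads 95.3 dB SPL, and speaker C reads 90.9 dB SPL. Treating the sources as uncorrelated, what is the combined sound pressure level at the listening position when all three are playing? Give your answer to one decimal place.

98.4 dB SPL

Uncorrelated sources add in intensity (power), not in dB.
L_total = 10·log₁₀(10^(93.6/10) + 10^(95.3/10) + 10^(90.9/10)) = 10·log₁₀(6910000000) = 98.4 dB SPL.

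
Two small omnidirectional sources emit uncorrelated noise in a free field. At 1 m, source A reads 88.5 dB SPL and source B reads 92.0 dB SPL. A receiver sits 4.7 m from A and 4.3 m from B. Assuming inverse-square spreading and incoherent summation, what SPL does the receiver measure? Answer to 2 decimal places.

At the listener: L_A = 88.5 − 20·log₁₀(4.7) = 75.058 dB; L_B = 92.0 − 20·log₁₀(4.3) = 79.331 dB.
Combined: 10·log₁₀(10^(75.058/10)+10^(79.331/10)) = 80.71 dB SPL.

80.71 dB SPL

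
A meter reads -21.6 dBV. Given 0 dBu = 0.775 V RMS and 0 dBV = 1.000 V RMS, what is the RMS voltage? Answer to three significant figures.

0.0832 V

V = 1.000 V × 10^(-21.6/20).
= 1.000 × 0.08318 = 0.0832 V.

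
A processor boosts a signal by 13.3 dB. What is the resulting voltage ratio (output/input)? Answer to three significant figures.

4.62

Voltage ratio = 10^(dB/20).
10^(13.3/20) = 10^(0.6650) = 4.62.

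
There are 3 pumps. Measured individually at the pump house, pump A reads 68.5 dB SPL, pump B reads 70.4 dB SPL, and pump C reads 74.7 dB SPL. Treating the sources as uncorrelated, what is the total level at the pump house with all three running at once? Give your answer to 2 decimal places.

76.77 dB SPL

Add the sources as powers (linear), then convert back to dB:
L_total = 10·log₁₀(10^(68.5/10) + 10^(70.4/10) + 10^(74.7/10)) = 10·log₁₀(47560000) = 76.77 dB SPL.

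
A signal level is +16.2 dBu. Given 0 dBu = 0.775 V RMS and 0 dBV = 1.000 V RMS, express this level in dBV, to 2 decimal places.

The offset between the scales is 20·log₁₀(0.775/1.000) = −2.214 dB.
So dBV = +16.2 − 2.214 = +13.99 dBV.

+13.99 dBV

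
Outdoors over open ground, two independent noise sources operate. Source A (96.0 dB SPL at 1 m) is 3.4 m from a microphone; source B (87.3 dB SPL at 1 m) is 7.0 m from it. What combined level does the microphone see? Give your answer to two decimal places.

At the listener: L_A = 96.0 − 20·log₁₀(3.4) = 85.370 dB; L_B = 87.3 − 20·log₁₀(7.0) = 70.398 dB.
Combined: 10·log₁₀(10^(85.370/10)+10^(70.398/10)) = 85.51 dB SPL.

85.51 dB SPL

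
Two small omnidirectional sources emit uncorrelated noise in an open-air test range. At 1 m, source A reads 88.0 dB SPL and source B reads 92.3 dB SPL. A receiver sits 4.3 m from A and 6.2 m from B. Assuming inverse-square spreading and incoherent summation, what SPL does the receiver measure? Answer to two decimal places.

At the listener: L_A = 88.0 − 20·log₁₀(4.3) = 75.331 dB; L_B = 92.3 − 20·log₁₀(6.2) = 76.452 dB.
Combined: 10·log₁₀(10^(75.331/10)+10^(76.452/10)) = 78.94 dB SPL.

78.94 dB SPL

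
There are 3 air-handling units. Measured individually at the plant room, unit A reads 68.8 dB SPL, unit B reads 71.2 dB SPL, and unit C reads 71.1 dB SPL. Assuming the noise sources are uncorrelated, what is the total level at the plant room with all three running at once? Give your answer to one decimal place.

75.3 dB SPL

Incoherent sources sum as intensities:
L_total = 10·log₁₀(10^(68.8/10) + 10^(71.2/10) + 10^(71.1/10)) = 10·log₁₀(33650000) = 75.3 dB SPL.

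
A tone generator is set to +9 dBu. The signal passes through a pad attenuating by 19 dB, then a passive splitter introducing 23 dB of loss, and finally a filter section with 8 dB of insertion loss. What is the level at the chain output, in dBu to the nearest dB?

-41 dBu

Cascaded gains and losses add directly in dB.
+9 − 19 − 23 − 8 = -41 dBu.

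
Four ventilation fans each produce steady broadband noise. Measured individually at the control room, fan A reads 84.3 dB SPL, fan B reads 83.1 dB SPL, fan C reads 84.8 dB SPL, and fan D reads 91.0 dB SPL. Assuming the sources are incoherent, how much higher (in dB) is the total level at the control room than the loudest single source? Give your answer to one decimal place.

2.1 dB

Add the sources as powers (linear), then convert back to dB:
L_total = 10·log₁₀(10^(84.3/10) + 10^(83.1/10) + 10^(84.8/10) + 10^(91.0/10)) = 93.08 dB SPL.
Excess over the loudest (91.0 dB): 93.08 − 91.0 = 2.1 dB.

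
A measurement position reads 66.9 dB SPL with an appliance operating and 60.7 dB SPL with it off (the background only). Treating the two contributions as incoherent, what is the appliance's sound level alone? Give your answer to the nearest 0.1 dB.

65.7 dB SPL

Remove the background by subtracting linear intensities:
L_src = 10·log₁₀(10^(66.9/10) − 10^(60.7/10)) = 10·log₁₀(3723000) = 65.7 dB SPL.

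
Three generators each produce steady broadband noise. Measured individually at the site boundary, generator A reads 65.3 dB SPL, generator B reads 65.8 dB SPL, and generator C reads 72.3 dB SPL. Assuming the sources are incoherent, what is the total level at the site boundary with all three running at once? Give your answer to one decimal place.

73.8 dB SPL

Uncorrelated sources add in intensity (power), not in dB.
L_total = 10·log₁₀(10^(65.3/10) + 10^(65.8/10) + 10^(72.3/10)) = 10·log₁₀(24170000) = 73.8 dB SPL.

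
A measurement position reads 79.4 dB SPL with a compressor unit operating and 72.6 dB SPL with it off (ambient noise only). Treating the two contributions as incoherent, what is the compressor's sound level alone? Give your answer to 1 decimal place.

78.4 dB SPL

Remove the background by subtracting linear intensities:
L_src = 10·log₁₀(10^(79.4/10) − 10^(72.6/10)) = 10·log₁₀(68900000) = 78.4 dB SPL.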